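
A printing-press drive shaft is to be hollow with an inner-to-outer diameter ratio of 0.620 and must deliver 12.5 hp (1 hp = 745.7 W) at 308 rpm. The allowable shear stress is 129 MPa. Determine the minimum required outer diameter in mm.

23.7 mm

ω = 2π·308/60 = 32.25 rad/s, so T = P/ω = 12.5×745.7 / 32.25 = 289.0 N·m.
For a hollow shaft with d_i/d_o = 0.620: τ_max = 16T/(π d_o³ (1−k⁴)), so d_o = [16T/(π τ_allow (1−k⁴))]^(1/3) = [16·289.0/(π·1.29×10^8·0.8522)]^(1/3) = 0.02374 m.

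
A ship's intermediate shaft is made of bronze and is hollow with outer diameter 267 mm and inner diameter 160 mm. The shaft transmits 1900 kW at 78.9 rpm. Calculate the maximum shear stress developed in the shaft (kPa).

ω = 2π·78.9/60 = 8.262 rad/s, so T = P/ω = 1900×10³ / 8.262 = 230000 N·m.
J = π(d_o⁴ − d_i⁴)/32 = π(0.267⁴ − 0.160⁴)/32 = 4.346×10^-4 m⁴.
τ_max = T·r/J = 230000 × 0.134 / 4.346×10^-4 = 7.064×10^7 Pa.

70600 kPa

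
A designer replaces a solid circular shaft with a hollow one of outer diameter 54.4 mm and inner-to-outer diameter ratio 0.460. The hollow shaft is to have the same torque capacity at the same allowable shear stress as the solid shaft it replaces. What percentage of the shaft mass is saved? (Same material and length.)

18.7 %

Equal τ_max and T ⇒ the solid shaft needs d_s³ = d_o³(1−k⁴), so d_s = 54.4·(1−0.460⁴)^(1/3) = 53.58 mm.
Area ratio A_h/A_s = d_o²(1−k²)/d_s² = (1−k²)/(1−k⁴)^(2/3) = 0.8128.
Mass saving = 1 − 0.8128 = 18.7 %.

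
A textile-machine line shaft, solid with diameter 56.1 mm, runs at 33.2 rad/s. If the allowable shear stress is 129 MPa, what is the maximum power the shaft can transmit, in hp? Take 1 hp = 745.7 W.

J = πd⁴/32 = π(0.0561)⁴/32 = 9.724×10^-7 m⁴.
T_max = τ_allow·J/r = 1.29×10^8 × 9.724×10^-7 / 0.0281 = 4472 N·m.
ω = 33.2 rad/s, so P_max = T_max·ω = 1.485×10^5 W.

199 hp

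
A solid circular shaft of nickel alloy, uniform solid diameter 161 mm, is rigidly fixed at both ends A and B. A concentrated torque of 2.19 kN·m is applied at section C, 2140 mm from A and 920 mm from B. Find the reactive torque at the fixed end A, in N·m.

658 N·m

With uniform GJ and both ends fixed, compatibility θ_AC = θ_CB gives T_A·a = T_B·b, together with T_A + T_B = T₀.
T_A = T₀·b/(a+b) = 2190·920/3060 = 658.4 N·m; T_B = 1532 N·m.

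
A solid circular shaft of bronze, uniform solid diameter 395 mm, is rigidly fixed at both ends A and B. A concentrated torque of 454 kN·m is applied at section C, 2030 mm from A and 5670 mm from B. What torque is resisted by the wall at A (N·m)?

With uniform GJ and both ends fixed, compatibility θ_AC = θ_CB gives T_A·a = T_B·b, together with T_A + T_B = T₀.
T_A = T₀·b/(a+b) = 454000·5670/7700 = 334300 N·m; T_B = 119700 N·m.

334000 N·m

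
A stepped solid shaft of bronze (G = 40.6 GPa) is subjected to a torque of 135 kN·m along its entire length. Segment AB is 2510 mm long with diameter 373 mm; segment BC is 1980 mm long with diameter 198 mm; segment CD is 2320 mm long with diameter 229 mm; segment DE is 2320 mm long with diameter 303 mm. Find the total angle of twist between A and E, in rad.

J_AB = π(0.373)⁴/32 = 1.90×10^-3 m⁴; J_BC = π(0.198)⁴/32 = 1.51×10^-4 m⁴; J_CD = π(0.229)⁴/32 = 2.70×10^-4 m⁴; J_DE = π(0.303)⁴/32 = 8.28×10^-4 m⁴.
θ = (T/G)·Σ L_i/J_i = (135000/40.6×10⁹)·(2.51/1.90×10^-3 + 1.98/1.51×10^-4 + 2.32/2.70×10^-4 + 2.32/8.28×10^-4) = 0.08592 rad.

0.0859 rad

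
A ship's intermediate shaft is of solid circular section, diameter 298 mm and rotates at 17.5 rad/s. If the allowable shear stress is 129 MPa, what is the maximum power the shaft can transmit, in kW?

11700 kW

J = πd⁴/32 = π(0.298)⁴/32 = 7.742×10^-4 m⁴.
T_max = τ_allow·J/r = 1.29×10^8 × 7.742×10^-4 / 0.149 = 670300 N·m.
ω = 17.5 rad/s, so P_max = T_max·ω = 1.173×10^7 W.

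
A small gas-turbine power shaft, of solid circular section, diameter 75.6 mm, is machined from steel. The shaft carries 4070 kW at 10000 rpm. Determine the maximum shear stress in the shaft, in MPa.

ω = 2π·10000/60 = 1047 rad/s, so T = P/ω = 4070×10³ / 1047 = 3887 N·m.
J = πd⁴/32 = π(0.0756)⁴/32 = 3.207×10^-6 m⁴.
τ_max = T·r/J = 3887 × 0.0378 / 3.207×10^-6 = 4.581×10^7 Pa.

45.8 MPa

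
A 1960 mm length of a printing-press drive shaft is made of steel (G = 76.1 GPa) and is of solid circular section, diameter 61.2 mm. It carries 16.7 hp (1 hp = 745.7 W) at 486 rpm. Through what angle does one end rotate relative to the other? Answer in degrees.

ω = 2π·486/60 = 50.89 rad/s, so T = P/ω = 16.7×745.7 / 50.89 = 244.7 N·m.
J = πd⁴/32 = π(0.0612)⁴/32 = 1.377×10^-6 m⁴.
θ = T·L/(G·J) = 244.7 × 1.96 / (76.1×10⁹ × 1.377×10^-6) = 4.576×10^-3 rad.

0.262°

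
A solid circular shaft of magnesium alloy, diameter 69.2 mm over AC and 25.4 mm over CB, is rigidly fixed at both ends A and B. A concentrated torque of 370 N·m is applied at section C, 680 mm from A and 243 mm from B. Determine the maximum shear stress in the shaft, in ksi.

Compatibility: T_A·a/J_AC = T_B·b/J_CB with T_A + T_B = T₀.
J_AC = 2.25×10^-6 m⁴, J_CB = 4.09×10^-8 m⁴, so T_A = T₀·(J_AC/a)/((J_AC/a)+(J_CB/b)) = 352.1 N·m, T_B = 17.89 N·m.
τ in each portion: τ_AC = 5.41×10^6 Pa, τ_CB = 5.56×10^6 Pa; maximum is in CB.
τ_max = T_CB·r/J = 17.89·0.0127/4.09×10^-8 = 5.559×10^6 Pa.

0.806 ksi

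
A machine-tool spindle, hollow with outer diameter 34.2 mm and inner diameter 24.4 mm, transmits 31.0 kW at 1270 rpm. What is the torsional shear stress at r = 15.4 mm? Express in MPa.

36.1 MPa

ω = 2π·1270/60 = 133.0 rad/s, so T = P/ω = 31.0×10³ / 133.0 = 233.1 N·m.
J = π(d_o⁴ − d_i⁴)/32 = π(0.0342⁴ − 0.0244⁴)/32 = 9.951×10^-8 m⁴.
Shear stress varies linearly with radius: τ = T·r/J = 233.1 × 0.0154 / 9.951×10^-8 = 3.607×10^7 Pa.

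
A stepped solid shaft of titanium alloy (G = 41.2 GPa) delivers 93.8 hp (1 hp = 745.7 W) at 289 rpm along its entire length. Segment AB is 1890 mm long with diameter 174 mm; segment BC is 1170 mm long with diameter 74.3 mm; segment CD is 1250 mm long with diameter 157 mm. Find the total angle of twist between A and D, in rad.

0.0243 rad

ω = 2π·289/60 = 30.26 rad/s, so T = P/ω = 93.8×745.7 / 30.26 = 2311 N·m.
J_AB = π(0.174)⁴/32 = 9.00×10^-5 m⁴; J_BC = π(0.0743)⁴/32 = 2.99×10^-6 m⁴; J_CD = π(0.157)⁴/32 = 5.96×10^-5 m⁴.
θ = (T/G)·Σ L_i/J_i = (2311/41.2×10⁹)·(1.89/9.00×10^-5 + 1.17/2.99×10^-6 + 1.25/5.96×10^-5) = 0.02429 rad.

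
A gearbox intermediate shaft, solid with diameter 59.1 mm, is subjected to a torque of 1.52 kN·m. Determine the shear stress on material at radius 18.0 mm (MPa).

J = πd⁴/32 = π(0.0591)⁴/32 = 1.198×10^-6 m⁴.
Shear stress varies linearly with radius: τ = T·r/J = 1520 × 0.0180 / 1.198×10^-6 = 2.284×10^7 Pa.

22.8 MPa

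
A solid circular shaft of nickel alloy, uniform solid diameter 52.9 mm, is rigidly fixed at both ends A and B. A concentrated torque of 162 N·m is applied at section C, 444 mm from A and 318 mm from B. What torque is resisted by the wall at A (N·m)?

67.6 N·m

With uniform GJ and both ends fixed, compatibility θ_AC = θ_CB gives T_A·a = T_B·b, together with T_A + T_B = T₀.
T_A = T₀·b/(a+b) = 162.0·318/762.0 = 67.61 N·m; T_B = 94.39 N·m.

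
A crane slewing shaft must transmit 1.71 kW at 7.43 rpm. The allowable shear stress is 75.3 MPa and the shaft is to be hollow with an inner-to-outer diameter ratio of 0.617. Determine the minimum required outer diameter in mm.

ω = 2π·7.43/60 = 0.7781 rad/s, so T = P/ω = 1.71×10³ / 0.7781 = 2198 N·m.
For a hollow shaft with d_i/d_o = 0.617: τ_max = 16T/(π d_o³ (1−k⁴)), so d_o = [16T/(π τ_allow (1−k⁴))]^(1/3) = [16·2198/(π·7.53×10^7·0.8551)]^(1/3) = 0.05581 m.

55.8 mm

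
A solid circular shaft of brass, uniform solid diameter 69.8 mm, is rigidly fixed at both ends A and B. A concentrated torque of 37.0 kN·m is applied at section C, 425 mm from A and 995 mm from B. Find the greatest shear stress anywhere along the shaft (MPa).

With uniform GJ and both ends fixed, compatibility θ_AC = θ_CB gives T_A·a = T_B·b, together with T_A + T_B = T₀.
T_A = T₀·b/(a+b) = 37000·995/1420 = 25930 N·m; T_B = 11070 N·m.
τ in each portion: τ_AC = 3.88×10^8 Pa, τ_CB = 1.66×10^8 Pa; maximum is in AC.
τ_max = T_AC·r/J = 25930·0.0349/2.33×10^-6 = 3.883×10^8 Pa.

388 MPa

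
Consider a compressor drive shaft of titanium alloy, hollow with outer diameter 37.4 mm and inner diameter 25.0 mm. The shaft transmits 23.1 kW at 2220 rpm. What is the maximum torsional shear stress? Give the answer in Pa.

ω = 2π·2220/60 = 232.5 rad/s, so T = P/ω = 23.1×10³ / 232.5 = 99.36 N·m.
J = π(d_o⁴ − d_i⁴)/32 = π(0.0374⁴ − 0.0250⁴)/32 = 1.537×10^-7 m⁴.
τ_max = T·r/J = 99.36 × 0.0187 / 1.537×10^-7 = 1.209×10^7 Pa.

1.21e7 Pa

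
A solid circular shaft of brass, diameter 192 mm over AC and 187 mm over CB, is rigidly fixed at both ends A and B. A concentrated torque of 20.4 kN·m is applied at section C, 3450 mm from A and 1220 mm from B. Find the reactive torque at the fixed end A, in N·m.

5760 N·m

Compatibility: T_A·a/J_AC = T_B·b/J_CB with T_A + T_B = T₀.
J_AC = 1.33×10^-4 m⁴, J_CB = 1.20×10^-4 m⁴, so T_A = T₀·(J_AC/a)/((J_AC/a)+(J_CB/b)) = 5755 N·m, T_B = 14640 N·m.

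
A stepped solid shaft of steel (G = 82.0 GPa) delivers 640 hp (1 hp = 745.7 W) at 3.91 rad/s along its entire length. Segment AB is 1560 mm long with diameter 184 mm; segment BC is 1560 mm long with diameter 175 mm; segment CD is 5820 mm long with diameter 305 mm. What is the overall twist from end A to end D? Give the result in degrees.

3.21°

ω = 3.91 rad/s, so T = P/ω = 640×745.7 / 3.910 = 122100 N·m.
J_AB = π(0.184)⁴/32 = 1.13×10^-4 m⁴; J_BC = π(0.175)⁴/32 = 9.21×10^-5 m⁴; J_CD = π(0.305)⁴/32 = 8.50×10^-4 m⁴.
θ = (T/G)·Σ L_i/J_i = (122100/82.0×10⁹)·(1.56/1.13×10^-4 + 1.56/9.21×10^-5 + 5.82/8.50×10^-4) = 0.05605 rad.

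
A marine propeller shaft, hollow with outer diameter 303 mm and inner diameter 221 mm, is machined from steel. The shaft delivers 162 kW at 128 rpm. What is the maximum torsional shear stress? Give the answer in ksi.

0.448 ksi

ω = 2π·128/60 = 13.40 rad/s, so T = P/ω = 162×10³ / 13.40 = 12090 N·m.
J = π(d_o⁴ − d_i⁴)/32 = π(0.303⁴ − 0.221⁴)/32 = 5.933×10^-4 m⁴.
τ_max = T·r/J = 12090 × 0.151 / 5.933×10^-4 = 3.086×10^6 Pa.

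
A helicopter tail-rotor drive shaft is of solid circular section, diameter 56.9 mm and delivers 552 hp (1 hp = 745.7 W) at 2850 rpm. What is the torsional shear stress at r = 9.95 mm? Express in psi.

ω = 2π·2850/60 = 298.5 rad/s, so T = P/ω = 552×745.7 / 298.5 = 1379 N·m.
J = πd⁴/32 = π(0.0569)⁴/32 = 1.029×10^-6 m⁴.
Shear stress varies linearly with radius: τ = T·r/J = 1379 × 0.00995 / 1.029×10^-6 = 1.334×10^7 Pa.

1930 psi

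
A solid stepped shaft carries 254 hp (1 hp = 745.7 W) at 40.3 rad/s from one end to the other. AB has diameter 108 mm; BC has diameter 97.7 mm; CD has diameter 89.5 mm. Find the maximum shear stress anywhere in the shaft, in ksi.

4.84 ksi

ω = 40.3 rad/s, so T = P/ω = 254×745.7 / 40.30 = 4700 N·m.
Under the same torque, τ_max = 16T/(πd³) is largest where d is smallest — segment CD (d = 89.5 mm).
τ_max = 16·4700/(π·(0.0895)³) = 3.339×10^7 Pa.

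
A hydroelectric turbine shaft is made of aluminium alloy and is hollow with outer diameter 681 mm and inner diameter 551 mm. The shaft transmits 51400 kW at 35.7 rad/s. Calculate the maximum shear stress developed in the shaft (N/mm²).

40.6 N/mm²

ω = 35.7 rad/s, so T = P/ω = 51400×10³ / 35.70 = 1.440e6 N·m.
J = π(d_o⁴ − d_i⁴)/32 = π(0.681⁴ − 0.551⁴)/32 = 0.01207 m⁴.
τ_max = T·r/J = 1.440e6 × 0.341 / 0.01207 = 4.063×10^7 Pa.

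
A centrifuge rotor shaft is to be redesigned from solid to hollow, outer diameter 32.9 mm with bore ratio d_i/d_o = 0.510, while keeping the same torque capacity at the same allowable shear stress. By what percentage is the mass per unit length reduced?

Equal τ_max and T ⇒ the solid shaft needs d_s³ = d_o³(1−k⁴), so d_s = 32.9·(1−0.510⁴)^(1/3) = 32.14 mm.
Area ratio A_h/A_s = d_o²(1−k²)/d_s² = (1−k²)/(1−k⁴)^(2/3) = 0.7753.
Mass saving = 1 − 0.7753 = 22.5 %.

22.5 %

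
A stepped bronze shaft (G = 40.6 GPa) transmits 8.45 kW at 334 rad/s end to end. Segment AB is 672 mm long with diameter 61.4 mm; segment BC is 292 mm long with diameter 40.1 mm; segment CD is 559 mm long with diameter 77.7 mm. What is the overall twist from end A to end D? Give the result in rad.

0.00111 rad

ω = 334 rad/s, so T = P/ω = 8.45×10³ / 334.0 = 25.30 N·m.
J_AB = π(0.0614)⁴/32 = 1.40×10^-6 m⁴; J_BC = π(0.0401)⁴/32 = 2.54×10^-7 m⁴; J_CD = π(0.0777)⁴/32 = 3.58×10^-6 m⁴.
θ = (T/G)·Σ L_i/J_i = (25.30/40.6×10⁹)·(0.672/1.40×10^-6 + 0.292/2.54×10^-7 + 0.559/3.58×10^-6) = 1.114×10^-3 rad.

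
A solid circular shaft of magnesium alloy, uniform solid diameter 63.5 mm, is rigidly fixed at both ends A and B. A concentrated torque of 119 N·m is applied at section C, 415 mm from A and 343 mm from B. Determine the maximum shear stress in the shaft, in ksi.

0.188 ksi

With uniform GJ and both ends fixed, compatibility θ_AC = θ_CB gives T_A·a = T_B·b, together with T_A + T_B = T₀.
T_A = T₀·b/(a+b) = 119.0·343/758.0 = 53.85 N·m; T_B = 65.15 N·m.
τ in each portion: τ_AC = 1.07×10^6 Pa, τ_CB = 1.30×10^6 Pa; maximum is in CB.
τ_max = T_CB·r/J = 65.15·0.0318/1.60×10^-6 = 1.296×10^6 Pa.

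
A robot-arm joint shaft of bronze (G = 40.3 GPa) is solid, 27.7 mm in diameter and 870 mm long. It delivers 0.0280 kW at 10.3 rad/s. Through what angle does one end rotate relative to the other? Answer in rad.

ω = 10.3 rad/s, so T = P/ω = 0.0280×10³ / 10.30 = 2.718 N·m.
J = πd⁴/32 = π(0.0277)⁴/32 = 5.780×10^-8 m⁴.
θ = T·L/(G·J) = 2.718 × 0.870 / (40.3×10⁹ × 5.780×10^-8) = 1.015×10^-3 rad.

0.00102 rad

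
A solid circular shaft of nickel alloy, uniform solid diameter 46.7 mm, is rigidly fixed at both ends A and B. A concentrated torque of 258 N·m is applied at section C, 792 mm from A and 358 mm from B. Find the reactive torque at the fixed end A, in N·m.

80.3 N·m

With uniform GJ and both ends fixed, compatibility θ_AC = θ_CB gives T_A·a = T_B·b, together with T_A + T_B = T₀.
T_A = T₀·b/(a+b) = 258.0·358/1150 = 80.32 N·m; T_B = 177.7 N·m.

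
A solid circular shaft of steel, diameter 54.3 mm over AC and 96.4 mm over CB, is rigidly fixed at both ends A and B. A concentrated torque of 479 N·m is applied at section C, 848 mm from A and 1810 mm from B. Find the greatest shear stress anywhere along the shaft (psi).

391 psi

Compatibility: T_A·a/J_AC = T_B·b/J_CB with T_A + T_B = T₀.
J_AC = 8.53×10^-7 m⁴, J_CB = 8.48×10^-6 m⁴, so T_A = T₀·(J_AC/a)/((J_AC/a)+(J_CB/b)) = 84.72 N·m, T_B = 394.3 N·m.
τ in each portion: τ_AC = 2.69×10^6 Pa, τ_CB = 2.24×10^6 Pa; maximum is in AC.
τ_max = T_AC·r/J = 84.72·0.0271/8.53×10^-7 = 2.695×10^6 Pa.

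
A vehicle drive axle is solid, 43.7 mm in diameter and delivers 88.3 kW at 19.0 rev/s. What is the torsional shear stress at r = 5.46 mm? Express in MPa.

ω = 2π·19.0 = 119.4 rad/s, so T = P/ω = 88.3×10³ / 119.4 = 739.7 N·m.
J = πd⁴/32 = π(0.0437)⁴/32 = 3.580×10^-7 m⁴.
Shear stress varies linearly with radius: τ = T·r/J = 739.7 × 0.00546 / 3.580×10^-7 = 1.128×10^7 Pa.

11.3 MPa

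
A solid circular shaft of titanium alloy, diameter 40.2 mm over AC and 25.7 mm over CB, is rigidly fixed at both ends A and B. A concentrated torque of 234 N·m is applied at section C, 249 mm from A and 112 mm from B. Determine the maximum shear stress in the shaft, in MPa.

Compatibility: T_A·a/J_AC = T_B·b/J_CB with T_A + T_B = T₀.
J_AC = 2.56×10^-7 m⁴, J_CB = 4.28×10^-8 m⁴, so T_A = T₀·(J_AC/a)/((J_AC/a)+(J_CB/b)) = 170.6 N·m, T_B = 63.37 N·m.
τ in each portion: τ_AC = 1.34×10^7 Pa, τ_CB = 1.90×10^7 Pa; maximum is in CB.
τ_max = T_CB·r/J = 63.37·0.0129/4.28×10^-8 = 1.901×10^7 Pa.

19.0 MPa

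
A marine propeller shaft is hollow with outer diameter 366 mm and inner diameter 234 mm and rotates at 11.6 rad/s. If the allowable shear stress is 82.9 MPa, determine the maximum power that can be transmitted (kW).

7710 kW

J = π(d_o⁴ − d_i⁴)/32 = π(0.366⁴ − 0.234⁴)/32 = 1.467×10^-3 m⁴.
T_max = τ_allow·J/r = 8.29×10^7 × 1.467×10^-3 / 0.183 = 664700 N·m.
ω = 11.6 rad/s, so P_max = T_max·ω = 7.711×10^6 W.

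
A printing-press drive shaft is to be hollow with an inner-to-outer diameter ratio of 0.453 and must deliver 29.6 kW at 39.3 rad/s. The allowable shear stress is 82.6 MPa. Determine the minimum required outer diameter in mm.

ω = 39.3 rad/s, so T = P/ω = 29.6×10³ / 39.30 = 753.2 N·m.
For a hollow shaft with d_i/d_o = 0.453: τ_max = 16T/(π d_o³ (1−k⁴)), so d_o = [16T/(π τ_allow (1−k⁴))]^(1/3) = [16·753.2/(π·8.26×10^7·0.9579)]^(1/3) = 0.03646 m.

36.5 mm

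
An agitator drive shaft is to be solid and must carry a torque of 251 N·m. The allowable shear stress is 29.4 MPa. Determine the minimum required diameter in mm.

35.2 mm

For a solid shaft τ_max = 16T/(πd³), so d = (16T/(π τ_allow))^(1/3) = (16·251.0/(π·2.94×10^7))^(1/3) = 0.03516 m.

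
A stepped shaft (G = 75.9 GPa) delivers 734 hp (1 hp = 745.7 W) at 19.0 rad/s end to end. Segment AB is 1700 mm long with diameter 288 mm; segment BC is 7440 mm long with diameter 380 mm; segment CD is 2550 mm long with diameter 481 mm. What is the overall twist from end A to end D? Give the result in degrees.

ω = 19.0 rad/s, so T = P/ω = 734×745.7 / 19.00 = 28810 N·m.
J_AB = π(0.288)⁴/32 = 6.75×10^-4 m⁴; J_BC = π(0.380)⁴/32 = 2.05×10^-3 m⁴; J_CD = π(0.481)⁴/32 = 5.26×10^-3 m⁴.
θ = (T/G)·Σ L_i/J_i = (28810/75.9×10⁹)·(1.70/6.75×10^-4 + 7.44/2.05×10^-3 + 2.55/5.26×10^-3) = 2.519×10^-3 rad.

0.144°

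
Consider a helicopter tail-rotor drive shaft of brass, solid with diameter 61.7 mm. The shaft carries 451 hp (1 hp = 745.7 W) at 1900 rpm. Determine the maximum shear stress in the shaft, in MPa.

36.6 MPa

ω = 2π·1900/60 = 199.0 rad/s, so T = P/ω = 451×745.7 / 199.0 = 1690 N·m.
J = πd⁴/32 = π(0.0617)⁴/32 = 1.423×10^-6 m⁴.
τ_max = T·r/J = 1690 × 0.0309 / 1.423×10^-6 = 3.665×10^7 Pa.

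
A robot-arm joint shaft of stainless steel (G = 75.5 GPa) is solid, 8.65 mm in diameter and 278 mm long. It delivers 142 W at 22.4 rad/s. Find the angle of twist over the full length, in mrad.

42.5 mrad

ω = 22.4 rad/s, so T = P/ω = 142 / 22.40 = 6.339 N·m.
J = πd⁴/32 = π(0.00865)⁴/32 = 5.496×10^-10 m⁴.
θ = T·L/(G·J) = 6.339 × 0.278 / (75.5×10⁹ × 5.496×10^-10) = 0.04247 rad.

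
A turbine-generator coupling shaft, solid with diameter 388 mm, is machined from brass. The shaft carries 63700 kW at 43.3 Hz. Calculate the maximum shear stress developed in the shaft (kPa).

20400 kPa

ω = 2π·43.3 = 272.1 rad/s, so T = P/ω = 63700×10³ / 272.1 = 234100 N·m.
J = πd⁴/32 = π(0.388)⁴/32 = 2.225×10^-3 m⁴.
τ_max = T·r/J = 234100 × 0.194 / 2.225×10^-3 = 2.041×10^7 Pa.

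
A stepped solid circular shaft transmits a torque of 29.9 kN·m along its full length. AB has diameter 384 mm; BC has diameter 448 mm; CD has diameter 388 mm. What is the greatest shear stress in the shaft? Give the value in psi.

Under the same torque, τ_max = 16T/(πd³) is largest where d is smallest — segment AB (d = 384 mm).
τ_max = 16·29900/(π·(0.384)³) = 2.689×10^6 Pa.

390 psi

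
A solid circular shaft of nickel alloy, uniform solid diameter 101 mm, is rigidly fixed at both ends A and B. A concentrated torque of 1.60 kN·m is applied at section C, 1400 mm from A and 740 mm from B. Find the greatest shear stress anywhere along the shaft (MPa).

5.17 MPa

With uniform GJ and both ends fixed, compatibility θ_AC = θ_CB gives T_A·a = T_B·b, together with T_A + T_B = T₀.
T_A = T₀·b/(a+b) = 1600·740/2140 = 553.3 N·m; T_B = 1047 N·m.
τ in each portion: τ_AC = 2.73×10^6 Pa, τ_CB = 5.17×10^6 Pa; maximum is in CB.
τ_max = T_CB·r/J = 1047·0.0505/1.02×10^-5 = 5.174×10^6 Pa.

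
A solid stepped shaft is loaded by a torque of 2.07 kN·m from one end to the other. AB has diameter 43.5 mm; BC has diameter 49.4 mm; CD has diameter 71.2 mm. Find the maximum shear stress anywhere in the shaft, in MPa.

Under the same torque, τ_max = 16T/(πd³) is largest where d is smallest — segment AB (d = 43.5 mm).
τ_max = 16·2070/(π·(0.0435)³) = 1.281×10^8 Pa.

128 MPa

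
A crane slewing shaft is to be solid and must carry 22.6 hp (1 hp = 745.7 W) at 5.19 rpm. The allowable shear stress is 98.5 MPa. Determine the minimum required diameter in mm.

117 mm

ω = 2π·5.19/60 = 0.5435 rad/s, so T = P/ω = 22.6×745.7 / 0.5435 = 31010 N·m.
For a solid shaft τ_max = 16T/(πd³), so d = (16T/(π τ_allow))^(1/3) = (16·31010/(π·9.85×10^7))^(1/3) = 0.1170 m.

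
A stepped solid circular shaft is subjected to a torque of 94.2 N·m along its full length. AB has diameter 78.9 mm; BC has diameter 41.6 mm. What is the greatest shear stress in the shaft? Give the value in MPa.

Under the same torque, τ_max = 16T/(πd³) is largest where d is smallest — segment BC (d = 41.6 mm).
τ_max = 16·94.20/(π·(0.0416)³) = 6.664×10^6 Pa.

6.66 MPa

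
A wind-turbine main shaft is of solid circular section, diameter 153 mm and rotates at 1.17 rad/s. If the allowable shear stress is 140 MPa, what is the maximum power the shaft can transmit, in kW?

115 kW

J = πd⁴/32 = π(0.153)⁴/32 = 5.380×10^-5 m⁴.
T_max = τ_allow·J/r = 1.40×10^8 × 5.380×10^-5 / 0.0765 = 98450 N·m.
ω = 1.17 rad/s, so P_max = T_max·ω = 1.152×10^5 W.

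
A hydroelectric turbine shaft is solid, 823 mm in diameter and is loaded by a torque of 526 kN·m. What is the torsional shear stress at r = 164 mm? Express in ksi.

J = πd⁴/32 = π(0.823)⁴/32 = 0.04504 m⁴.
Shear stress varies linearly with radius: τ = T·r/J = 526000 × 0.164 / 0.04504 = 1.915×10^6 Pa.

0.278 ksi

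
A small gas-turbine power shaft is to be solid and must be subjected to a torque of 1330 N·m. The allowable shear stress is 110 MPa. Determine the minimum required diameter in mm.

39.5 mm

For a solid shaft τ_max = 16T/(πd³), so d = (16T/(π τ_allow))^(1/3) = (16·1330/(π·1.10×10^8))^(1/3) = 0.03949 m.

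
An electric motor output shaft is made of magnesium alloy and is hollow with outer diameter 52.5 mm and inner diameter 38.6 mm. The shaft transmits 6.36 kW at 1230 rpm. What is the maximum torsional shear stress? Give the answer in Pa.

ω = 2π·1230/60 = 128.8 rad/s, so T = P/ω = 6.36×10³ / 128.8 = 49.38 N·m.
J = π(d_o⁴ − d_i⁴)/32 = π(0.0525⁴ − 0.0386⁴)/32 = 5.279×10^-7 m⁴.
τ_max = T·r/J = 49.38 × 0.0262 / 5.279×10^-7 = 2.455×10^6 Pa.

2.46e6 Pa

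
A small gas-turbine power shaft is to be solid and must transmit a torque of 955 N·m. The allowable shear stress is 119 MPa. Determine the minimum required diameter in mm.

34.4 mm

For a solid shaft τ_max = 16T/(πd³), so d = (16T/(π τ_allow))^(1/3) = (16·955.0/(π·1.19×10^8))^(1/3) = 0.03445 m.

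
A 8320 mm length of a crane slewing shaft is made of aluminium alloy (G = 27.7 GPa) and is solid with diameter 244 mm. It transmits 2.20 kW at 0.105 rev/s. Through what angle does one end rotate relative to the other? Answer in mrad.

ω = 2π·0.105 = 0.6597 rad/s, so T = P/ω = 2.20×10³ / 0.6597 = 3335 N·m.
J = πd⁴/32 = π(0.244)⁴/32 = 3.480×10^-4 m⁴.
θ = T·L/(G·J) = 3335 × 8.32 / (27.7×10⁹ × 3.480×10^-4) = 2.878×10^-3 rad.

2.88 mrad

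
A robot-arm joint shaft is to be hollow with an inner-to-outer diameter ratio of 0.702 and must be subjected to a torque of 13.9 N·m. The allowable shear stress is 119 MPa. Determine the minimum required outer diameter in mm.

For a hollow shaft with d_i/d_o = 0.702: τ_max = 16T/(π d_o³ (1−k⁴)), so d_o = [16T/(π τ_allow (1−k⁴))]^(1/3) = [16·13.90/(π·1.19×10^8·0.7571)]^(1/3) = 0.009228 m.

9.23 mm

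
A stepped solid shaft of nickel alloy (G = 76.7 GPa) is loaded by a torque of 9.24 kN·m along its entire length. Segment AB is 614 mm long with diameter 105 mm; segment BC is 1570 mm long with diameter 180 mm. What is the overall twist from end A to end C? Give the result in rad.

J_AB = π(0.105)⁴/32 = 1.19×10^-5 m⁴; J_BC = π(0.180)⁴/32 = 1.03×10^-4 m⁴.
θ = (T/G)·Σ L_i/J_i = (9240/76.7×10⁹)·(0.614/1.19×10^-5 + 1.57/1.03×10^-4) = 8.034×10^-3 rad.

0.00803 rad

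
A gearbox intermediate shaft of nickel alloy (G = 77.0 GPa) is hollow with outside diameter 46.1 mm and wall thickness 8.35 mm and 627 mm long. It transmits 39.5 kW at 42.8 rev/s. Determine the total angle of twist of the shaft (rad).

0.00323 rad

ω = 2π·42.8 = 268.9 rad/s, so T = P/ω = 39.5×10³ / 268.9 = 146.9 N·m.
J = π(d_o⁴ − d_i⁴)/32 = π(0.0461⁴ − 0.0294⁴)/32 = 3.701×10^-7 m⁴.
θ = T·L/(G·J) = 146.9 × 0.627 / (77.0×10⁹ × 3.701×10^-7) = 3.232×10^-3 rad.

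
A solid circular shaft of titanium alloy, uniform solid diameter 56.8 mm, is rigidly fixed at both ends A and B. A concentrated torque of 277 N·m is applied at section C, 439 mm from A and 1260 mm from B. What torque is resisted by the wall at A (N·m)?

With uniform GJ and both ends fixed, compatibility θ_AC = θ_CB gives T_A·a = T_B·b, together with T_A + T_B = T₀.
T_A = T₀·b/(a+b) = 277.0·1260/1699 = 205.4 N·m; T_B = 71.57 N·m.

205 N·m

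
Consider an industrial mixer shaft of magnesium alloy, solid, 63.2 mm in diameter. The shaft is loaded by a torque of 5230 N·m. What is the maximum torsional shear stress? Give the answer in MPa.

106 MPa

J = πd⁴/32 = π(0.0632)⁴/32 = 1.566×10^-6 m⁴.
τ_max = T·r/J = 5230 × 0.0316 / 1.566×10^-6 = 1.055×10^8 Pa.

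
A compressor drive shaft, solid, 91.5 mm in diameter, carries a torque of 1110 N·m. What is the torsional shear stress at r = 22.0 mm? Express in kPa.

J = πd⁴/32 = π(0.0915)⁴/32 = 6.882×10^-6 m⁴.
Shear stress varies linearly with radius: τ = T·r/J = 1110 × 0.0220 / 6.882×10^-6 = 3.549×10^6 Pa.

3550 kPa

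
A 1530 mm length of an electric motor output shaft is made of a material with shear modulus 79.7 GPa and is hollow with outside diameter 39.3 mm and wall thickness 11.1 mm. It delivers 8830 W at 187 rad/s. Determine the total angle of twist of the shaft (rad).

ω = 187 rad/s, so T = P/ω = 8830 / 187.0 = 47.22 N·m.
J = π(d_o⁴ − d_i⁴)/32 = π(0.0393⁴ − 0.0171⁴)/32 = 2.258×10^-7 m⁴.
θ = T·L/(G·J) = 47.22 × 1.53 / (79.7×10⁹ × 2.258×10^-7) = 4.015×10^-3 rad.

0.00401 rad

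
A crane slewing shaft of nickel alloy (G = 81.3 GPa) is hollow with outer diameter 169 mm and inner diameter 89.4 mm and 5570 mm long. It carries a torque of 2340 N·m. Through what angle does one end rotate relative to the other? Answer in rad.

J = π(d_o⁴ − d_i⁴)/32 = π(0.169⁴ − 0.0894⁴)/32 = 7.381×10^-5 m⁴.
θ = T·L/(G·J) = 2340 × 5.57 / (81.3×10⁹ × 7.381×10^-5) = 2.172×10^-3 rad.

0.00217 rad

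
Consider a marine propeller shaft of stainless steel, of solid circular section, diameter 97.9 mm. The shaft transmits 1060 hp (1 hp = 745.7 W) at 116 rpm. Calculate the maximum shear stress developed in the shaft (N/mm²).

ω = 2π·116/60 = 12.15 rad/s, so T = P/ω = 1060×745.7 / 12.15 = 65070 N·m.
J = πd⁴/32 = π(0.0979)⁴/32 = 9.018×10^-6 m⁴.
τ_max = T·r/J = 65070 × 0.0490 / 9.018×10^-6 = 3.532×10^8 Pa.

353 N/mm²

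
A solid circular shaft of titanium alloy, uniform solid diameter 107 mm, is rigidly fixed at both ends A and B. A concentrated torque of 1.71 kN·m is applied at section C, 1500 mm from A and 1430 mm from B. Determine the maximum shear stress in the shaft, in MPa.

3.64 MPa

With uniform GJ and both ends fixed, compatibility θ_AC = θ_CB gives T_A·a = T_B·b, together with T_A + T_B = T₀.
T_A = T₀·b/(a+b) = 1710·1430/2930 = 834.6 N·m; T_B = 875.4 N·m.
τ in each portion: τ_AC = 3.47×10^6 Pa, τ_CB = 3.64×10^6 Pa; maximum is in CB.
τ_max = T_CB·r/J = 875.4·0.0535/1.29×10^-5 = 3.639×10^6 Pa.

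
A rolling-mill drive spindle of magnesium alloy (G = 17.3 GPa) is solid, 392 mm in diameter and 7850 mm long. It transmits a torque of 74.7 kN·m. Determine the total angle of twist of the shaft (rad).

0.0146 rad

J = πd⁴/32 = π(0.392)⁴/32 = 2.318×10^-3 m⁴.
θ = T·L/(G·J) = 74700 × 7.85 / (17.3×10⁹ × 2.318×10^-3) = 0.01462 rad.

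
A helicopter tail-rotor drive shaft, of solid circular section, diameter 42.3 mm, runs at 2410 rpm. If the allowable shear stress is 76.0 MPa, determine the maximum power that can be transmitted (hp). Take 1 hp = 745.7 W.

J = πd⁴/32 = π(0.0423)⁴/32 = 3.143×10^-7 m⁴.
T_max = τ_allow·J/r = 7.60×10^7 × 3.143×10^-7 / 0.0211 = 1129 N·m.
ω = 2π·2410/60 = 252.4 rad/s, so P_max = T_max·ω = 2.850×10^5 W.

382 hp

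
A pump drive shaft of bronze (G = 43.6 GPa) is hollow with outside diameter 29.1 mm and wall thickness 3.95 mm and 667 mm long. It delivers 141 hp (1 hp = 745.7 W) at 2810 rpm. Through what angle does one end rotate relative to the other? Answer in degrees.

6.19°

ω = 2π·2810/60 = 294.3 rad/s, so T = P/ω = 141×745.7 / 294.3 = 357.3 N·m.
J = π(d_o⁴ − d_i⁴)/32 = π(0.0291⁴ − 0.0212⁴)/32 = 5.057×10^-8 m⁴.
θ = T·L/(G·J) = 357.3 × 0.667 / (43.6×10⁹ × 5.057×10^-8) = 0.1081 rad.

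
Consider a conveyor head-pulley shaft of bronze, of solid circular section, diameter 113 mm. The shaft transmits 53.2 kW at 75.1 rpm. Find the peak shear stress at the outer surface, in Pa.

2.39e7 Pa

ω = 2π·75.1/60 = 7.864 rad/s, so T = P/ω = 53.2×10³ / 7.864 = 6765 N·m.
J = πd⁴/32 = π(0.113)⁴/32 = 1.601×10^-5 m⁴.
τ_max = T·r/J = 6765 × 0.0565 / 1.601×10^-5 = 2.388×10^7 Pa.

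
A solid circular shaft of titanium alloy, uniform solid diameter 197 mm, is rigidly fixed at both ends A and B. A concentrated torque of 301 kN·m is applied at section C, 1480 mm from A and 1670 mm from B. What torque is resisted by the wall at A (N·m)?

With uniform GJ and both ends fixed, compatibility θ_AC = θ_CB gives T_A·a = T_B·b, together with T_A + T_B = T₀.
T_A = T₀·b/(a+b) = 301000·1670/3150 = 159600 N·m; T_B = 141400 N·m.

160000 N·m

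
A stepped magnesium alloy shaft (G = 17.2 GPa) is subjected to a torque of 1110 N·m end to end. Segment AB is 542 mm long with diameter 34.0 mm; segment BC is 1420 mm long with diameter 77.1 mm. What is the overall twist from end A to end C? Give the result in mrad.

J_AB = π(0.0340)⁴/32 = 1.31×10^-7 m⁴; J_BC = π(0.0771)⁴/32 = 3.47×10^-6 m⁴.
θ = (T/G)·Σ L_i/J_i = (1110/17.2×10⁹)·(0.542/1.31×10^-7 + 1.42/3.47×10^-6) = 0.2930 rad.

293 mrad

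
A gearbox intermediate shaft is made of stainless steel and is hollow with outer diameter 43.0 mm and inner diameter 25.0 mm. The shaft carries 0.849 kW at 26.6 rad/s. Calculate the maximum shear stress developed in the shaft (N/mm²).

ω = 26.6 rad/s, so T = P/ω = 0.849×10³ / 26.60 = 31.92 N·m.
J = π(d_o⁴ − d_i⁴)/32 = π(0.0430⁴ − 0.0250⁴)/32 = 2.973×10^-7 m⁴.
τ_max = T·r/J = 31.92 × 0.0215 / 2.973×10^-7 = 2.308×10^6 Pa.

2.31 N/mm²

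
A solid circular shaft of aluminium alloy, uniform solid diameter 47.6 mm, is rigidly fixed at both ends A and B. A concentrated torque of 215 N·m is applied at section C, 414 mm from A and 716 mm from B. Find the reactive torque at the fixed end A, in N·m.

With uniform GJ and both ends fixed, compatibility θ_AC = θ_CB gives T_A·a = T_B·b, together with T_A + T_B = T₀.
T_A = T₀·b/(a+b) = 215.0·716/1130 = 136.2 N·m; T_B = 78.77 N·m.

136 N·m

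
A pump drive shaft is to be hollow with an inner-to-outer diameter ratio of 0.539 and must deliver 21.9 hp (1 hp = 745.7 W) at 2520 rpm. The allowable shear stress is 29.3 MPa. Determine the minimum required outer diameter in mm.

ω = 2π·2520/60 = 263.9 rad/s, so T = P/ω = 21.9×745.7 / 263.9 = 61.88 N·m.
For a hollow shaft with d_i/d_o = 0.539: τ_max = 16T/(π d_o³ (1−k⁴)), so d_o = [16T/(π τ_allow (1−k⁴))]^(1/3) = [16·61.88/(π·2.93×10^7·0.9156)]^(1/3) = 0.02273 m.

22.7 mm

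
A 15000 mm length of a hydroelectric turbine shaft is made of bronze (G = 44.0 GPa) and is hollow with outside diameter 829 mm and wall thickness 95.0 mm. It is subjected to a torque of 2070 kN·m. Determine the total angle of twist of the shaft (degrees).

1.35°

J = π(d_o⁴ − d_i⁴)/32 = π(0.829⁴ − 0.639⁴)/32 = 0.03000 m⁴.
θ = T·L/(G·J) = 2.070e6 × 15.0 / (44.0×10⁹ × 0.03000) = 0.02352 rad.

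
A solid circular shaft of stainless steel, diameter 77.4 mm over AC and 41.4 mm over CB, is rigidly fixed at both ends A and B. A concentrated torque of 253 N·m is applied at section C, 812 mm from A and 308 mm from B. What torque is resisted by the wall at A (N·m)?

Compatibility: T_A·a/J_AC = T_B·b/J_CB with T_A + T_B = T₀.
J_AC = 3.52×10^-6 m⁴, J_CB = 2.88×10^-7 m⁴, so T_A = T₀·(J_AC/a)/((J_AC/a)+(J_CB/b)) = 208.1 N·m, T_B = 44.91 N·m.

208 N·m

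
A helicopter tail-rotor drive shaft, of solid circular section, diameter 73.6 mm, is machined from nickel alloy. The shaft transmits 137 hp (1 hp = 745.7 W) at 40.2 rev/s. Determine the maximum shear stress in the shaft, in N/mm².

5.17 N/mm²

ω = 2π·40.2 = 252.6 rad/s, so T = P/ω = 137×745.7 / 252.6 = 404.5 N·m.
J = πd⁴/32 = π(0.0736)⁴/32 = 2.881×10^-6 m⁴.
τ_max = T·r/J = 404.5 × 0.0368 / 2.881×10^-6 = 5.167×10^6 Pa.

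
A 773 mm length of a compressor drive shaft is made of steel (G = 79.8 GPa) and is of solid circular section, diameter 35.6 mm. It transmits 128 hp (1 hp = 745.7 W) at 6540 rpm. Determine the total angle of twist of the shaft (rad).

ω = 2π·6540/60 = 684.9 rad/s, so T = P/ω = 128×745.7 / 684.9 = 139.4 N·m.
J = πd⁴/32 = π(0.0356)⁴/32 = 1.577×10^-7 m⁴.
θ = T·L/(G·J) = 139.4 × 0.773 / (79.8×10⁹ × 1.577×10^-7) = 8.561×10^-3 rad.

0.00856 rad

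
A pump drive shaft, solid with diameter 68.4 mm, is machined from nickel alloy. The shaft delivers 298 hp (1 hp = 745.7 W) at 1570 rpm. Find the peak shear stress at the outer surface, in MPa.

ω = 2π·1570/60 = 164.4 rad/s, so T = P/ω = 298×745.7 / 164.4 = 1352 N·m.
J = πd⁴/32 = π(0.0684)⁴/32 = 2.149×10^-6 m⁴.
τ_max = T·r/J = 1352 × 0.0342 / 2.149×10^-6 = 2.151×10^7 Pa.

21.5 MPa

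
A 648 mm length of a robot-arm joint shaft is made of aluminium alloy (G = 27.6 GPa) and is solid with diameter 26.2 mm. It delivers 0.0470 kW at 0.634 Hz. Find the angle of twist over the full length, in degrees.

ω = 2π·0.634 = 3.984 rad/s, so T = P/ω = 0.0470×10³ / 3.984 = 11.80 N·m.
J = πd⁴/32 = π(0.0262)⁴/32 = 4.626×10^-8 m⁴.
θ = T·L/(G·J) = 11.80 × 0.648 / (27.6×10⁹ × 4.626×10^-8) = 5.988×10^-3 rad.

0.343°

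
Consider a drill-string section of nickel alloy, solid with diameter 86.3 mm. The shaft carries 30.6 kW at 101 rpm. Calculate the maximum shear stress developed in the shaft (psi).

ω = 2π·101/60 = 10.58 rad/s, so T = P/ω = 30.6×10³ / 10.58 = 2893 N·m.
J = πd⁴/32 = π(0.0863)⁴/32 = 5.446×10^-6 m⁴.
τ_max = T·r/J = 2893 × 0.0432 / 5.446×10^-6 = 2.292×10^7 Pa.

3320 psi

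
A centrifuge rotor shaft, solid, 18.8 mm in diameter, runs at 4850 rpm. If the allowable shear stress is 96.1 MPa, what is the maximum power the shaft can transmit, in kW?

63.7 kW

J = πd⁴/32 = π(0.0188)⁴/32 = 1.226×10^-8 m⁴.
T_max = τ_allow·J/r = 9.61×10^7 × 1.226×10^-8 / 0.00940 = 125.4 N·m.
ω = 2π·4850/60 = 507.9 rad/s, so P_max = T_max·ω = 6.368×10^4 W.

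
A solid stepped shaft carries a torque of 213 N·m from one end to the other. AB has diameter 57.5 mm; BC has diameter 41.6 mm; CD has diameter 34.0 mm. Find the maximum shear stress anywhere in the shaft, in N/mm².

Under the same torque, τ_max = 16T/(πd³) is largest where d is smallest — segment CD (d = 34.0 mm).
τ_max = 16·213.0/(π·(0.0340)³) = 2.760×10^7 Pa.

27.6 N/mm²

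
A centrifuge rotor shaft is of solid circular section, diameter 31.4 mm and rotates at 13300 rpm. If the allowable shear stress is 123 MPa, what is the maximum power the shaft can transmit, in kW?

1040 kW

J = πd⁴/32 = π(0.0314)⁴/32 = 9.544×10^-8 m⁴.
T_max = τ_allow·J/r = 1.23×10^8 × 9.544×10^-8 / 0.0157 = 747.7 N·m.
ω = 2π·13300/60 = 1393 rad/s, so P_max = T_max·ω = 1.041×10^6 W.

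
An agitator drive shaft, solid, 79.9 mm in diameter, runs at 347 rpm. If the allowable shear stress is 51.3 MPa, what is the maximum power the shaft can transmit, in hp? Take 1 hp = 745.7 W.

250 hp

J = πd⁴/32 = π(0.0799)⁴/32 = 4.001×10^-6 m⁴.
T_max = τ_allow·J/r = 5.13×10^7 × 4.001×10^-6 / 0.0399 = 5138 N·m.
ω = 2π·347/60 = 36.34 rad/s, so P_max = T_max·ω = 1.867×10^5 W.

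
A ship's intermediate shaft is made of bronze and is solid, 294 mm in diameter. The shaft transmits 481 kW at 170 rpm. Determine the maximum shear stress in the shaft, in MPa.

ω = 2π·170/60 = 17.80 rad/s, so T = P/ω = 481×10³ / 17.80 = 27020 N·m.
J = πd⁴/32 = π(0.294)⁴/32 = 7.335×10^-4 m⁴.
τ_max = T·r/J = 27020 × 0.147 / 7.335×10^-4 = 5.415×10^6 Pa.

5.41 MPa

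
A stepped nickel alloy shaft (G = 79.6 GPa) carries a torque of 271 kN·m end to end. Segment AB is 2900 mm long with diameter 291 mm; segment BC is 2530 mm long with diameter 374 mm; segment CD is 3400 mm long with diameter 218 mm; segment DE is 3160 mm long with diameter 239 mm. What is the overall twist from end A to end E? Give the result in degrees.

J_AB = π(0.291)⁴/32 = 7.04×10^-4 m⁴; J_BC = π(0.374)⁴/32 = 1.92×10^-3 m⁴; J_CD = π(0.218)⁴/32 = 2.22×10^-4 m⁴; J_DE = π(0.239)⁴/32 = 3.20×10^-4 m⁴.
θ = (T/G)·Σ L_i/J_i = (271000/79.6×10⁹)·(2.90/7.04×10^-4 + 2.53/1.92×10^-3 + 3.40/2.22×10^-4 + 3.16/3.20×10^-4) = 0.1043 rad.

5.98°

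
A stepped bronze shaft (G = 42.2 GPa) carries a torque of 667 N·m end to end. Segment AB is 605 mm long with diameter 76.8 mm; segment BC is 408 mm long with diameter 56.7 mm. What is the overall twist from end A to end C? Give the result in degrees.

0.525°

J_AB = π(0.0768)⁴/32 = 3.42×10^-6 m⁴; J_BC = π(0.0567)⁴/32 = 1.01×10^-6 m⁴.
θ = (T/G)·Σ L_i/J_i = (667.0/42.2×10⁹)·(0.605/3.42×10^-6 + 0.408/1.01×10^-6) = 9.155×10^-3 rad.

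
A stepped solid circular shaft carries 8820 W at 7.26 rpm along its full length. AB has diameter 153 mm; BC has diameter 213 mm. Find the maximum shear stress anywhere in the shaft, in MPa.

ω = 2π·7.26/60 = 0.7603 rad/s, so T = P/ω = 8820 / 0.7603 = 11600 N·m.
Under the same torque, τ_max = 16T/(πd³) is largest where d is smallest — segment AB (d = 153 mm).
τ_max = 16·11600/(π·(0.153)³) = 1.650×10^7 Pa.

16.5 MPa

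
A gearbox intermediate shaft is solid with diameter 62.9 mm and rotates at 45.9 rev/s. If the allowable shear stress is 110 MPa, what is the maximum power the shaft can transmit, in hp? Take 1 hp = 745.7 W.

2080 hp

J = πd⁴/32 = π(0.0629)⁴/32 = 1.537×10^-6 m⁴.
T_max = τ_allow·J/r = 1.10×10^8 × 1.537×10^-6 / 0.0314 = 5375 N·m.
ω = 2π·45.9 = 288.4 rad/s, so P_max = T_max·ω = 1.550×10^6 W.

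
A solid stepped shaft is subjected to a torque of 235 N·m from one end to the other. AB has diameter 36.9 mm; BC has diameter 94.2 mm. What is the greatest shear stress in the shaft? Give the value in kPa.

Under the same torque, τ_max = 16T/(πd³) is largest where d is smallest — segment AB (d = 36.9 mm).
τ_max = 16·235.0/(π·(0.0369)³) = 2.382×10^7 Pa.

23800 kPa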